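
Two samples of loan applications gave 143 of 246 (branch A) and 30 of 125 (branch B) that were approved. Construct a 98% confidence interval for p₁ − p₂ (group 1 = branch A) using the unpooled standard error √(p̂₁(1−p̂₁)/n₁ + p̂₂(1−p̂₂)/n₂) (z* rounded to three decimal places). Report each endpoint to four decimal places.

p̂₁ = 0.58130, p̂₂ = 0.24000, so the observed difference is 0.34130.
SE = √(0.000989391 + 0.001459200) = √0.002448591 = 0.049483.
z* = 2.326 at the 98% level. Margin = 2.326·0.049483 = 0.11510.
So the interval runs from 0.2262 to 0.4564.

(0.2262, 0.4564)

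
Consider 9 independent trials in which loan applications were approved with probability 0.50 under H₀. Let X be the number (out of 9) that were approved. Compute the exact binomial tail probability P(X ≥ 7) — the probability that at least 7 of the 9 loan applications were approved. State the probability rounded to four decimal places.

P = 0.0898

X ~ Binomial(n=9, p=0.50).
P(X ≥ 7) = C(9,7)·0.50^7·0.50^2 + C(9,8)·0.50^8·0.50^1 + C(9,9)·0.50^9·0.50^0.
= 0.070312 + 0.017578 + 0.001953 = 0.0898.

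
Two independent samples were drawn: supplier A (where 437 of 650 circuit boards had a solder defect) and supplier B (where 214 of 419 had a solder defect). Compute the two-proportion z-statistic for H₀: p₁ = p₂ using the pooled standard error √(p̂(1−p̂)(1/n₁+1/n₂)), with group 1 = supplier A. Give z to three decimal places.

p̂₁ = 437/650 = 0.67231, p̂₂ = 214/419 = 0.51074.
Pooling: p̂ = 651/1069 = 0.60898.
Pooled SE = √[0.2381233·0.00392510] ≈ 0.030572.
z = (p̂₁ − p̂₂)/SE = (0.67231 − 0.51074)/0.030572 = 0.16157/0.030572 = 5.285.

z = 5.285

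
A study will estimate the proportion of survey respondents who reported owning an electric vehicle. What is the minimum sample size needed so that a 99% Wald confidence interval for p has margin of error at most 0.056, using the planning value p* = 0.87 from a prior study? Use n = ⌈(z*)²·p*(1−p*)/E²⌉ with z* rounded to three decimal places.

For 99% confidence, z* = 2.576.
p*(1−p*) = 0.87·0.13 = 0.1131.
Required n before rounding: 6.635776 × 0.1131 / 0.056² = 239.320.
Rounding up, n = 240.

n = 240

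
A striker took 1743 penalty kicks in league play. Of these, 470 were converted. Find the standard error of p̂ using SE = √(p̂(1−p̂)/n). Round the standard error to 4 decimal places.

The sample proportion is 470/1743 = 0.26965.
p̂(1−p̂) = 0.26965·0.73035 = 0.196939.
Dividing by n and taking the root: √0.000112989 = 0.0106.

SE = 0.0106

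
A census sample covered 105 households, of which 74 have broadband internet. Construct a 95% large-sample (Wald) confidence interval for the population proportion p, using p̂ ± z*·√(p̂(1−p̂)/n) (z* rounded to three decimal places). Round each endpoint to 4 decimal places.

(0.6175, 0.7920)

The sample proportion is 74/105 = 0.70476.
Standard error of p̂: √(0.208073/105) = √0.001981643 = 0.044516.
For 95% confidence, z* = 1.960.
Margin of error: 1.960 × 0.044516 = 0.08725.
So the interval runs from 0.6175 to 0.7920.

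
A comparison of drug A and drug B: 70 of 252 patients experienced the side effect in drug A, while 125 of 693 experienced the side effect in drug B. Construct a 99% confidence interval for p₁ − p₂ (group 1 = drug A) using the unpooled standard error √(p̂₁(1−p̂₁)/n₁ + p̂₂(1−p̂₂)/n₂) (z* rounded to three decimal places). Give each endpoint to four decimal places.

(0.0156, 0.1792)

p̂₁ = 0.27778, p̂₂ = 0.18038, so the observed difference is 0.09740.
SE = √(0.000796100 + 0.000213333) = √0.001009433 = 0.031772.
The 99% critical value is z* = 2.576. Margin of error = 0.08184.
Interval: 0.09740 ± 0.08184 → (0.0156, 0.1792).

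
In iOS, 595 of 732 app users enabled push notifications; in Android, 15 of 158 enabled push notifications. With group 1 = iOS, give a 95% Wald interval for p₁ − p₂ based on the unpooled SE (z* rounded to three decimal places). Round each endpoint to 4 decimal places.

(0.6642, 0.7716)

p̂₁ = 595/732 = 0.81284, p̂₂ = 15/158 = 0.09494; p̂₁ − p̂₂ = 0.71790.
SE = √(0.000207828 + 0.000543821) = √0.000751649 = 0.027416.
For 95% confidence, z* = 1.960. Margin of error = 0.05374.
CI: 0.71790 ± 0.05374 = (0.6642, 0.7716).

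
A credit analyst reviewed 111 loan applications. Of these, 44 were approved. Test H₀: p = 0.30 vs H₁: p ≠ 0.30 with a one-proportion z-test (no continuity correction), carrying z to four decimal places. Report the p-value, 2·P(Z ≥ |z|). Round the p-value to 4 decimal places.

p-value = 0.0267

With x = 44 successes in n = 111, p̂ = 0.39640.
SE₀ = √(0.30·0.70/111) = 0.043496.
Test statistic (full precision, shown to 4 dp): z = (44/111 − 0.30)/SE₀ ≈ 2.2162.
From the standard normal, 2·P(Z ≥ |z|) = 0.0267.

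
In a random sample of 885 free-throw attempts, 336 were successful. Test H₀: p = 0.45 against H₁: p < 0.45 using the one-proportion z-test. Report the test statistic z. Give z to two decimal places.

p̂ = 336/885 = 0.37966.
SE₀ = √(0.45·0.55/885) = 0.016723.
z = (0.37966 − 0.45)/0.016723 = -0.07034/0.016723 = -4.21.

z = -4.21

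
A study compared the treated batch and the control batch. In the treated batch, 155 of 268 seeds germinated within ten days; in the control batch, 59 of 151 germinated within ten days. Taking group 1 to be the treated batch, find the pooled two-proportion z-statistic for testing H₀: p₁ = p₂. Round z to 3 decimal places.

z = 3.689

Sample proportions: p̂₁ = 155/268 = 0.57836 and p̂₂ = 59/151 = 0.39073.
Pooling: p̂ = 214/419 = 0.51074.
SE = √[p̂(1−p̂)(1/n₁+1/n₂)] = √[0.51074·0.48926·(1/268+1/151)] ≈ 0.050865.
z = 0.18763/0.050865 = 3.689.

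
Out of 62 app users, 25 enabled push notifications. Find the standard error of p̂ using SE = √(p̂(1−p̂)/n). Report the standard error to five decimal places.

Sample proportion p̂ = 25/62 = 0.40323.
p̂(1−p̂) = 0.40323·0.59677 = 0.240636.
SE = √(0.240636/62) = 0.06230.

SE = 0.06230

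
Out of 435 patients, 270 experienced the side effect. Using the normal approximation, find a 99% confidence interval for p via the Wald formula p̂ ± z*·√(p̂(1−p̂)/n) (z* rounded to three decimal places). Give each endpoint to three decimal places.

(0.561, 0.681)

p̂ = 270/435 = 0.62069.
SE(p̂) = √(0.62069·0.37931/435) = 0.023264.
z* = 2.576 at the 99% level.
Margin = 2.576·0.023264 = 0.05993.
CI: 0.62069 ± 0.05993 = (0.561, 0.681).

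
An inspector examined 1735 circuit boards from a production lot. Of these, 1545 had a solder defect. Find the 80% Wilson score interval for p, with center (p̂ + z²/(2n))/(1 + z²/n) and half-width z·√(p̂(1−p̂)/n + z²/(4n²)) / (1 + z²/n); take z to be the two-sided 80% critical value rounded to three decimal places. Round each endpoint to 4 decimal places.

p̂ = 1545/1735 = 0.89049; z = 1.282, so z² = 1.643524.
Denominator 1 + z²/n = 1 + 1.643524/1735 = 1.000947.
Adjusted center: (0.89049 + z²/(2n))/1.000947 = 0.89012.
Radicand: p̂(1−p̂)/n + z²/(4n²) = 0.000056206 + 0.000000136 = 0.000056342.
Half-width = 1.282·√0.000056342/1.000947 = 0.00961.
So the interval runs from 0.8805 to 0.8997.

(0.8805, 0.8997)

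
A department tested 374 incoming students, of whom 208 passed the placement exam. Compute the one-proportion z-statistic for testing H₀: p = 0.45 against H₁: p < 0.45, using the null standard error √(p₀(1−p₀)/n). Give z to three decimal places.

Sample proportion p̂ = 208/374 = 0.55615.
Null standard error: √(0.45·0.55/374) = √0.000661765 = 0.025725.
z = (0.55615 − 0.45)/0.025725 = 0.10615/0.025725 = 4.126.

z = 4.126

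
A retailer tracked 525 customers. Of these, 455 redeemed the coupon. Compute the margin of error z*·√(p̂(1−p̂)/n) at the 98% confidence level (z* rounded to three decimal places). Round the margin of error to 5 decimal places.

ME = 0.03451

Sample proportion p̂ = 455/525 = 0.86667.
SE = √(p̂(1−p̂)/n) = √(0.115556/525) = 0.014836.
z* = 2.326 at the 98% level.
So ME = 0.03451.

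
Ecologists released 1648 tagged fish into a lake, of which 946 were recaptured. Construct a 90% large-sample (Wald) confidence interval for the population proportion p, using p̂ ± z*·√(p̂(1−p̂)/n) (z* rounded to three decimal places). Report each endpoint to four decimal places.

Sample proportion p̂ = 946/1648 = 0.57403.
SE(p̂) = √(0.57403·0.42597/1648) = 0.012181.
z* = 1.645 at the 90% level.
Margin = 1.645·0.012181 = 0.02004.
Interval: 0.57403 ± 0.02004 → (0.5540, 0.5941).

(0.5540, 0.5941)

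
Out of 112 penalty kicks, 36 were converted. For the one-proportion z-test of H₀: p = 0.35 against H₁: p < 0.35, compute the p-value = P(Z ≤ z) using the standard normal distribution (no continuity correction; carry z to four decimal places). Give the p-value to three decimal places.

p-value = 0.263

p̂ = 36/112 = 0.32143.
Under H₀, SE = √(p₀(1−p₀)/n) = √(0.35·0.65/112) = √0.002031250 = 0.045069.
Test statistic (full precision, shown to 4 dp): z = (36/112 − 0.35)/SE₀ ≈ -0.6339.
p-value = P(Z ≤ z) with z = -0.6339 → 0.263.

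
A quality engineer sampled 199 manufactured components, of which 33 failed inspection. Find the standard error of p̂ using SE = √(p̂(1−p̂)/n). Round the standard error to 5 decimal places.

SE = 0.02637

p̂ = 33/199 = 0.16583.
p̂(1−p̂) = 0.138330.
SE = √(0.138330/199) = √0.000695126 = 0.02637.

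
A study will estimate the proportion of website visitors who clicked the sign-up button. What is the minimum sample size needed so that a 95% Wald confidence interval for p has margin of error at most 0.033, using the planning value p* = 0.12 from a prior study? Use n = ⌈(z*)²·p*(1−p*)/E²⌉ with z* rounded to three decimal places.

For 95% confidence, z* = 1.960.
p*(1−p*) = 0.12·0.88 = 0.1056.
Required n before rounding: 3.841600 × 0.1056 / 0.033² = 372.519.
Rounding up, n = 373.

n = 373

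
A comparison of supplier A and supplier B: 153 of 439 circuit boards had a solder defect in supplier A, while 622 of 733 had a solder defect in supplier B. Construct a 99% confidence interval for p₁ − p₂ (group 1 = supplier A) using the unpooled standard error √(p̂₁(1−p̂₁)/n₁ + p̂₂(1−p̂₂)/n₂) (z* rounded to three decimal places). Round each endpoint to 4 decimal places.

p̂₁ = 0.34852, p̂₂ = 0.84857, so the observed difference is -0.50005.
SE = √(0.000517206 + 0.000175308) = √0.000692514 = 0.026316.
The 99% critical value is z* = 2.576. Margin = 2.576·0.026316 = 0.06779.
CI: -0.50005 ± 0.06779 = (-0.5678, -0.4323).

(-0.5678, -0.4323)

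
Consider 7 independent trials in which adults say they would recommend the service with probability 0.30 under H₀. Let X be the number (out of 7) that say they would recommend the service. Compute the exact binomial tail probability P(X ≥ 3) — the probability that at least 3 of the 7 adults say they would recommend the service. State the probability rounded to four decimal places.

P = 0.3529

X is binomial with n = 7 and p = 0.30.
P(X ≥ 3) = Σ_{j=3}^{7} C(7,j)·0.30^j·0.70^{7−j}.
= 0.226894 + 0.097240 + 0.025005 + 0.003572 + 0.000219 = 0.3529.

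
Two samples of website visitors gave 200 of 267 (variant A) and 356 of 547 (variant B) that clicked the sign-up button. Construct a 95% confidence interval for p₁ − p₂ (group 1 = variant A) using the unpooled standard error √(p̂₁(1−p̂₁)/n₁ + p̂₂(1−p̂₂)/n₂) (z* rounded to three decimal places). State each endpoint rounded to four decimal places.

p̂₁ = 0.74906, p̂₂ = 0.65082, so the observed difference is 0.09824.
SE = √(0.000703997 + 0.000415453) = √0.001119450 = 0.033458.
The 95% critical value is z* = 1.960. Margin of error = 0.06558.
So the interval runs from 0.0327 to 0.1638.

(0.0327, 0.1638)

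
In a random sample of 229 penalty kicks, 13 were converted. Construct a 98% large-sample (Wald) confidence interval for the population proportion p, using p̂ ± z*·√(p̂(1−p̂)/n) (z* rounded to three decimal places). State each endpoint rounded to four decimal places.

(0.0212, 0.0923)

Sample proportion p̂ = 13/229 = 0.05677.
Standard error of p̂: √(0.053546/229) = √0.000233825 = 0.015291.
For 98% confidence, z* = 2.326.
Margin of error: 2.326 × 0.015291 = 0.03557.
CI: 0.05677 ± 0.03557 = (0.0212, 0.0923).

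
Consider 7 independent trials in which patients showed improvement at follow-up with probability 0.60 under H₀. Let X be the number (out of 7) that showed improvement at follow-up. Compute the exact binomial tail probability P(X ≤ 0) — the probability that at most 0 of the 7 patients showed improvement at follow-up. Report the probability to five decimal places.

X ~ Binomial(n=7, p=0.60).
P(X ≤ 0) = C(7,0)·0.60^0·0.40^7.
= 0.001638 = 0.00164.

P = 0.00164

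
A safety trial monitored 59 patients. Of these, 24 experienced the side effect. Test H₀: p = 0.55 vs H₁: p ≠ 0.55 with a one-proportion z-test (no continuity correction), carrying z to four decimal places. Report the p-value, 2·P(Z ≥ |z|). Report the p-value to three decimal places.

p̂ = 24/59 = 0.40678.
Null standard error: √(0.55·0.45/59) = √0.004194915 = 0.064768.
z = (p̂ − p₀)/SE = (24/59 − 0.55)/0.064768 ≈ -2.2113.
p-value = 2·P(Z ≥ |z|) with z = -2.2113 → 0.027.

p-value = 0.027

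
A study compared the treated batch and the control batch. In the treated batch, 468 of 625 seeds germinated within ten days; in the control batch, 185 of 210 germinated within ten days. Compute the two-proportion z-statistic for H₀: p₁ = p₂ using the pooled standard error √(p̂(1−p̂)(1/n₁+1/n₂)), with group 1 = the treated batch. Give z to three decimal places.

z = -4.013

p̂₁ = 468/625 = 0.74880, p̂₂ = 185/210 = 0.88095.
Pooling: p̂ = 653/835 = 0.78204.
Pooled SE = √[0.1704557·0.00636190] ≈ 0.032931.
z = (p̂₁ − p̂₂)/SE = (0.74880 − 0.88095)/0.032931 = -0.13215/0.032931 = -4.013.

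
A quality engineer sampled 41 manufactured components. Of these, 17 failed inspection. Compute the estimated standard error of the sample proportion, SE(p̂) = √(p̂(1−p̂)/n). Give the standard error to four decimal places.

p̂ = 17/41 = 0.41463.
p̂(1−p̂) = 0.41463·0.58537 = 0.242712.
SE = √(0.242712/41) = 0.0769.

SE = 0.0769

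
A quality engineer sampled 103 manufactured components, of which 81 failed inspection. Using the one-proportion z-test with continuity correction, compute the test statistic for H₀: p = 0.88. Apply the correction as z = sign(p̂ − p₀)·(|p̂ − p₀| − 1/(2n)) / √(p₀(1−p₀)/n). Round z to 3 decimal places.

The sample proportion is 81/103 = 0.78641. p̂ − p₀ = -0.093592.
1/(2n) = 0.004854.
Corrected numerator: |-0.093592| − 0.004854 = 0.088738.
SE₀ = √(0.88·0.12/103) = 0.032019.
z = −0.088738/0.032019 = -2.771.

z = -2.771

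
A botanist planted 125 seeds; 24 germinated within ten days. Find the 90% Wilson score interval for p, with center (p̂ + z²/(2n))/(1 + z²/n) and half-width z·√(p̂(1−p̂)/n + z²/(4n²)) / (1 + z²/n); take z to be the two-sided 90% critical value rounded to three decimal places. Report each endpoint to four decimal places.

(0.1408, 0.2562)

Here p̂ = 24/125 = 0.19200 and z = 1.645 (z² = 2.706025).
1 + z²/n = 1.021648.
Center = (0.19200 + 0.010824)/1.021648 = 0.19853.
Radicand: p̂(1−p̂)/n + z²/(4n²) = 0.001241088 + 0.000043296 = 0.001284384.
Half-width = 1.645·√0.001284384/1.021648 = 0.05770.
CI: 0.19853 ± 0.05770 = (0.1408, 0.2562).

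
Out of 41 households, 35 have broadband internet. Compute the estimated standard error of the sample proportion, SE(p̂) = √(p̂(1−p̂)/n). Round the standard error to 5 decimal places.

SE = 0.05520

The sample proportion is 35/41 = 0.85366.
p̂(1−p̂) = 0.85366·0.14634 = 0.124925.
SE = √(0.124925/41) = 0.05520.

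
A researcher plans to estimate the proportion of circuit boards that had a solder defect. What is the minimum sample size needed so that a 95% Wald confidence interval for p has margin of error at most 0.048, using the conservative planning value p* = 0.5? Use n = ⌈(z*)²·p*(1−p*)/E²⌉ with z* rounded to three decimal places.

n = 417

The 95% critical value is z* = 1.960.
p*(1−p*) = 0.2500.
(z*)²·p*(1−p*)/E² = 3.841600·0.2500/0.002304 = 416.840.
Rounding up, n = 417.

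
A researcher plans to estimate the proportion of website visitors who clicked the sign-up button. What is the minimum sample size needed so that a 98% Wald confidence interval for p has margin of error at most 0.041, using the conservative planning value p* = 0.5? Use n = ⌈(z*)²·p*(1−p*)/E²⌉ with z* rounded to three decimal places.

z* = 2.326 at the 98% level.
p*(1−p*) = 0.50·0.50 = 0.2500.
Required n before rounding: 5.410276 × 0.2500 / 0.041² = 804.622.
Rounding up, n = 805.

n = 805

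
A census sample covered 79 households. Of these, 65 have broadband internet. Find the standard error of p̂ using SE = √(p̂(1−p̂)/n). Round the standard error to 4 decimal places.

The sample proportion is 65/79 = 0.82278.
p̂(1−p̂) = 0.145813.
SE = √(0.145813/79) = 0.0430.

SE = 0.0430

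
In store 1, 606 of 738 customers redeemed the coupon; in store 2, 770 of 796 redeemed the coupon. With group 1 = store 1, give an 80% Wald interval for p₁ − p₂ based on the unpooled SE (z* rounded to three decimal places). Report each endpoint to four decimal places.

p̂₁ = 0.82114, p̂₂ = 0.96734, so the observed difference is -0.14620.
Unpooled SE = √(p̂₁(1−p̂₁)/n₁ + p̂₂(1−p̂₂)/n₂) = √(0.000199011 + 0.000039694) = 0.015450.
For 80% confidence, z* = 1.282. Margin of error = 0.01981.
CI: -0.14620 ± 0.01981 = (-0.1660, -0.1264).

(-0.1660, -0.1264)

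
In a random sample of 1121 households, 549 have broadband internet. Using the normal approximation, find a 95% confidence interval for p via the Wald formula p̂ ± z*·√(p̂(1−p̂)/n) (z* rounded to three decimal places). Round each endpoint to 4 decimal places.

p̂ = 549/1121 = 0.48974.
Standard error of p̂: √(0.249895/1121) = √0.000222921 = 0.014931.
z* = 1.960 at the 95% level.
Margin of error: 1.960 × 0.014931 = 0.02926.
So the interval runs from 0.4605 to 0.5190.

(0.4605, 0.5190)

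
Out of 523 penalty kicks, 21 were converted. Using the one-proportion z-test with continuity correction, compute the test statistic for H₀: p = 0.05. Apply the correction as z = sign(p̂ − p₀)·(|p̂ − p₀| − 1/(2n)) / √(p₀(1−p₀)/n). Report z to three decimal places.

z = -0.933

Sample proportion p̂ = 21/523 = 0.04015. p̂ − p₀ = -0.009847.
Continuity correction 1/(2n) = 1/1046 = 0.000956.
Corrected numerator: |-0.009847| − 0.000956 = 0.008891.
Null standard error: √(0.05·0.95/523) = √0.000090822 = 0.009530.
z = −0.008891/0.009530 = -0.933.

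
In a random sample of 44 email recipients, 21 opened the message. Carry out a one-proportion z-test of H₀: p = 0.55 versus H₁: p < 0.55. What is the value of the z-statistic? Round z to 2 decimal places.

p̂ = 21/44 = 0.47727.
Null standard error: √(0.55·0.45/44) = √0.005625000 = 0.075000.
z = (p̂ − p₀)/SE = (0.47727 − 0.55)/0.075000 = -0.97.

z = -0.97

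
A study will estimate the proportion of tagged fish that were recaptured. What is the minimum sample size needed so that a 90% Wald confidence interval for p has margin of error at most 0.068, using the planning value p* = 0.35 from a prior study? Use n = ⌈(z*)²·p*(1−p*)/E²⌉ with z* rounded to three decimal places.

z* = 1.645 at the 90% level.
p*(1−p*) = 0.35·0.65 = 0.2275.
Required n before rounding: 2.706025 × 0.2275 / 0.068² = 133.136.
Rounding up, n = 134.

n = 134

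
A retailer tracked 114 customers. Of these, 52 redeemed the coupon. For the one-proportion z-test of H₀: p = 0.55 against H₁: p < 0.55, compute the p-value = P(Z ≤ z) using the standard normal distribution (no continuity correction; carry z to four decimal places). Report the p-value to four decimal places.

p-value = 0.0220

With x = 52 successes in n = 114, p̂ = 0.45614.
SE₀ = √(0.55·0.45/114) = 0.046595.
z = (p̂ − p₀)/SE = (52/114 − 0.55)/0.046595 ≈ -2.0144.
p-value = P(Z ≤ z) with z = -2.0144 → 0.0220.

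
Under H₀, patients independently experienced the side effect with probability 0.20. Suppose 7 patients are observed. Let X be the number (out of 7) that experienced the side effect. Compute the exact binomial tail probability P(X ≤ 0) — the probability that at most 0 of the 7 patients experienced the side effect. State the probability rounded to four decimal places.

P = 0.2097

X is binomial with n = 7 and p = 0.20.
P(X ≤ 0) = C(7,0)·0.20^0·0.80^7.
= 0.209715 = 0.2097.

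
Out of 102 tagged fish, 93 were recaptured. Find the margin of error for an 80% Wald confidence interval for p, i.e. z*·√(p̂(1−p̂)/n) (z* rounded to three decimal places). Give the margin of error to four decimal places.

With x = 93 successes in n = 102, p̂ = 0.91176.
SE = √(p̂(1−p̂)/n) = √(0.080450/102) = 0.028084.
The 80% critical value is z* = 1.282.
Margin of error = z*·SE = 1.282 × 0.028084 = 0.0360.

ME = 0.0360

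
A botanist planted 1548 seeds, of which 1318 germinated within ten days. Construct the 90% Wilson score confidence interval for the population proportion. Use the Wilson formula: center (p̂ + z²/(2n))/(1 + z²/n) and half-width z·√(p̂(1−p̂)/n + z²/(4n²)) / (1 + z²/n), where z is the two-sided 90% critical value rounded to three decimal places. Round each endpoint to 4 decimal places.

(0.8359, 0.8657)

Here p̂ = 1318/1548 = 0.85142 and z = 1.645 (z² = 2.706025).
1 + z²/n = 1.001748.
Adjusted center: (0.85142 + z²/(2n))/1.001748 = 0.85081.
Radicand: p̂(1−p̂)/n + z²/(4n²) = 0.000081720 + 0.000000282 = 0.000082002.
Half-width = z·√(radicand)/denom = 1.645·0.009056/1.001748 = 0.01487.
CI: 0.85081 ± 0.01487 = (0.8359, 0.8657).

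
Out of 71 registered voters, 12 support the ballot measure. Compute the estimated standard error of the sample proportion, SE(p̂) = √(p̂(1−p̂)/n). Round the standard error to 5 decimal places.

SE = 0.04448

Sample proportion p̂ = 12/71 = 0.16901.
p̂(1−p̂) = 0.140446.
SE = √(0.140446/71) = √0.001978113 = 0.04448.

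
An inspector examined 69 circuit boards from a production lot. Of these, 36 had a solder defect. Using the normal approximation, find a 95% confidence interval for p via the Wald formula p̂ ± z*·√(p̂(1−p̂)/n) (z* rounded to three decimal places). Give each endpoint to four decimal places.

The sample proportion is 36/69 = 0.52174.
SE = √(p̂(1−p̂)/n) = √(0.249527/69) = 0.060136.
z* = 1.960 at the 95% level.
Margin of error: 1.960 × 0.060136 = 0.11787.
So the interval runs from 0.4039 to 0.6396.

(0.4039, 0.6396)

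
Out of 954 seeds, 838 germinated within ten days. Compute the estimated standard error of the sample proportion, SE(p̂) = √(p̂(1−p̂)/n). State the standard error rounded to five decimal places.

SE = 0.01058

With x = 838 successes in n = 954, p̂ = 0.87841.
p̂(1−p̂) = 0.106806.
Dividing by n and taking the root: √0.000111956 = 0.01058.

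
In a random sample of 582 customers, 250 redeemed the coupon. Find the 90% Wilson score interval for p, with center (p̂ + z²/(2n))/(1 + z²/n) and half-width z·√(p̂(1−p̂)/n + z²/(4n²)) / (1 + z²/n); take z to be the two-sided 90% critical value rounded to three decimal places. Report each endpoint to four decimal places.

(0.3962, 0.4636)

Here p̂ = 250/582 = 0.42955 and z = 1.645 (z² = 2.706025).
1 + z²/n = 1.004650.
Adjusted center: (0.42955 + z²/(2n))/1.004650 = 0.42988.
Radicand: p̂(1−p̂)/n + z²/(4n²) = 0.000421026 + 0.000001997 = 0.000423023.
Half-width = 1.645·√0.000423023/1.004650 = 0.03368.
So the interval runs from 0.3962 to 0.4636.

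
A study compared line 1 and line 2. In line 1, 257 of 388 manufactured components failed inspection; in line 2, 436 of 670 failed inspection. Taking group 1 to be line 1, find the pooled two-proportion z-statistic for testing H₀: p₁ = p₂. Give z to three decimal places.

Sample proportions: p̂₁ = 257/388 = 0.66237 and p̂₂ = 436/670 = 0.65075.
Pooled p̂ = (257+436)/(388+670) = 693/1058 = 0.65501.
Pooled SE = √[0.2259721·0.00406986] ≈ 0.030326.
z = 0.01162/0.030326 = 0.383.

z = 0.383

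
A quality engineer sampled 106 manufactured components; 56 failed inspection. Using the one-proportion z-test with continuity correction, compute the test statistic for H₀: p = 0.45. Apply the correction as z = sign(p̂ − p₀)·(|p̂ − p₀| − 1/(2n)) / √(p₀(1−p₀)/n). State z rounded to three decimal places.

z = 1.523

Sample proportion p̂ = 56/106 = 0.52830. p̂ − p₀ = 0.078302.
Continuity correction 1/(2n) = 1/212 = 0.004717.
Corrected numerator: |0.078302| − 0.004717 = 0.073585.
Under H₀, SE = √(p₀(1−p₀)/n) = √(0.45·0.55/106) = √0.002334906 = 0.048321.
z = (+)0.073585/0.048321 = 1.523.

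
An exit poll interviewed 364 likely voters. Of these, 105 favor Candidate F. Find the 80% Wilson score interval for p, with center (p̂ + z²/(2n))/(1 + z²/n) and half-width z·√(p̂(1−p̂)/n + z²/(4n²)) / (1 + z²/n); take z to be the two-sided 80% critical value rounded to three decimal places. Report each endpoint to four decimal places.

(0.2590, 0.3198)

p̂ = 105/364 = 0.28846; z = 1.282, so z² = 1.643524.
Denominator 1 + z²/n = 1 + 1.643524/364 = 1.004515.
Adjusted center: (0.28846 + z²/(2n))/1.004515 = 0.28941.
Radicand: p̂(1−p̂)/n + z²/(4n²) = 0.000563878 + 0.000003101 = 0.000566979.
Half-width = 1.282·√0.000566979/1.004515 = 0.03039.
Interval: 0.28941 ± 0.03039 → (0.2590, 0.3198).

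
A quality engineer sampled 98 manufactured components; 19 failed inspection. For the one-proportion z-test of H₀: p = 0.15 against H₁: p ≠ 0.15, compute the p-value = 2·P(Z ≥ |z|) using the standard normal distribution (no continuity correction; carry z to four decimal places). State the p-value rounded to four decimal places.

p-value = 0.2238

p̂ = 19/98 = 0.19388.
SE₀ = √(0.15·0.85/98) = 0.036070.
Test statistic (full precision, shown to 4 dp): z = (19/98 − 0.15)/SE₀ ≈ 1.2165.
From the standard normal, 2·P(Z ≥ |z|) = 0.2238.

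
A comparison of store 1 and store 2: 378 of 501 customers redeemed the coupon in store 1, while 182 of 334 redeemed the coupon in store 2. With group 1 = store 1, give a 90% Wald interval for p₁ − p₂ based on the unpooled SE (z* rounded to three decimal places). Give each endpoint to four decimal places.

p̂₁ = 0.75449, p̂₂ = 0.54491, so the observed difference is 0.20958.
Unpooled SE = √(p̂₁(1−p̂₁)/n₁ + p̂₂(1−p̂₂)/n₂) = √(0.000369729 + 0.000742464) = 0.033350.
For 90% confidence, z* = 1.645. Margin of error = 0.05486.
So the interval runs from 0.1547 to 0.2644.

(0.1547, 0.2644)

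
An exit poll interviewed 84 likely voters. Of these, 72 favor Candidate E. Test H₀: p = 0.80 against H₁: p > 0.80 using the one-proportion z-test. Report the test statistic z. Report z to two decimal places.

With x = 72 successes in n = 84, p̂ = 0.85714.
Null standard error: √(0.80·0.20/84) = √0.001904762 = 0.043644.
Test statistic: z = 0.05714/0.043644 = 1.31.

z = 1.31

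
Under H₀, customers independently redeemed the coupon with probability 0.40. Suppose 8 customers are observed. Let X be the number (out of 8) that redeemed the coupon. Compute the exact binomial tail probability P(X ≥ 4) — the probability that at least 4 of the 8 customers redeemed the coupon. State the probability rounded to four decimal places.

X ~ Binomial(n=8, p=0.40).
P(X ≥ 4) = Σ_{j=4}^{8} C(8,j)·0.40^j·0.60^{8−j}.
= 0.232243 + 0.123863 + 0.041288 + 0.007864 + 0.000655 = 0.4059.

P = 0.4059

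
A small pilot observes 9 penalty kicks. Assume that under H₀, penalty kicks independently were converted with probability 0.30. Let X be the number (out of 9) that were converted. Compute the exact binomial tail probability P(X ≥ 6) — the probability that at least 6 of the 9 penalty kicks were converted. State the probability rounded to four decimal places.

X ~ Binomial(n=9, p=0.30).
P(X ≥ 6) = C(9,6)·0.30^6·0.70^3 + C(9,7)·0.30^7·0.70^2 + C(9,8)·0.30^8·0.70^1 + C(9,9)·0.30^9·0.70^0.
= 0.021004 + 0.003858 + 0.000413 + 0.000020 = 0.0253.

P = 0.0253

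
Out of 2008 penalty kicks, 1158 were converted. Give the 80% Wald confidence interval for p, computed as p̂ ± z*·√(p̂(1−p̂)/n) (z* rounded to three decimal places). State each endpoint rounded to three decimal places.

(0.563, 0.591)

With x = 1158 successes in n = 2008, p̂ = 0.57669.
SE(p̂) = √(0.57669·0.42331/2008) = 0.011026.
z* = 1.282 at the 80% level.
Margin of error: 1.282 × 0.011026 = 0.01414.
CI: 0.57669 ± 0.01414 = (0.563, 0.591).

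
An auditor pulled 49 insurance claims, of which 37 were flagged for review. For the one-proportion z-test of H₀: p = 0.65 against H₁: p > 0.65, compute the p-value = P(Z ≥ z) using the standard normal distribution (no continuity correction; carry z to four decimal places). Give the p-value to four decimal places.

p̂ = 37/49 = 0.75510.
Under H₀, SE = √(p₀(1−p₀)/n) = √(0.65·0.35/49) = √0.004642857 = 0.068139.
Test statistic (full precision, shown to 4 dp): z = (37/49 − 0.65)/SE₀ ≈ 1.5425.
p-value = P(Z ≥ z) with z = 1.5425 → 0.0615.

p-value = 0.0615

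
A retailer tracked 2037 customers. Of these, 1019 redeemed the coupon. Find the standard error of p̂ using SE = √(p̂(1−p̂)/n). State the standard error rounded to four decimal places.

SE = 0.0111

Sample proportion p̂ = 1019/2037 = 0.50025.
p̂(1−p̂) = 0.50025·0.49975 = 0.250000.
SE = √(0.250000/2037) = √0.000122730 = 0.0111.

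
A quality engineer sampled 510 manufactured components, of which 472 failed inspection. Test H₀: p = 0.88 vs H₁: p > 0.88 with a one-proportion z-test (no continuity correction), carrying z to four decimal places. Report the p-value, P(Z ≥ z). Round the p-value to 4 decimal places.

With x = 472 successes in n = 510, p̂ = 0.92549.
SE₀ = √(0.88·0.12/510) = 0.014390.
Test statistic (full precision, shown to 4 dp): z = (472/510 − 0.88)/SE₀ ≈ 3.1613.
From the standard normal, P(Z ≥ z) = 0.0008.

p-value = 0.0008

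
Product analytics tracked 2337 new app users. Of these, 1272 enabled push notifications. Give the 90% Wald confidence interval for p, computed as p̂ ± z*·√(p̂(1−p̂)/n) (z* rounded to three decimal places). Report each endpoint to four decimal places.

p̂ = 1272/2337 = 0.54429.
SE(p̂) = √(0.54429·0.45571/2337) = 0.010302.
The 90% critical value is z* = 1.645.
Margin = 1.645·0.010302 = 0.01695.
Interval: 0.54429 ± 0.01695 → (0.5273, 0.5612).

(0.5273, 0.5612)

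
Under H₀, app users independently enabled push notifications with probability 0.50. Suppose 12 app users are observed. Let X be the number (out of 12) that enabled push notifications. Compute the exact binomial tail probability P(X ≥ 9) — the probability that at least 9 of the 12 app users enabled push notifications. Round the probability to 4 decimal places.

X ~ Binomial(n=12, p=0.50).
P(X ≥ 9) = C(12,9)·0.50^9·0.50^3 + C(12,10)·0.50^10·0.50^2 + C(12,11)·0.50^11·0.50^1 + C(12,12)·0.50^12·0.50^0.
= 0.053711 + 0.016113 + 0.002930 + 0.000244 = 0.0730.

P = 0.0730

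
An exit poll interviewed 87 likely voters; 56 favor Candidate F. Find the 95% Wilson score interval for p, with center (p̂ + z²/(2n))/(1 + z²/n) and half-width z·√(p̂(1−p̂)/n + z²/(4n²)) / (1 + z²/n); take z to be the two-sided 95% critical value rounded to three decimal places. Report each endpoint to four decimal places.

Here p̂ = 56/87 = 0.64368 and z = 1.960 (z² = 3.841600).
Denominator 1 + z²/n = 1 + 3.841600/87 = 1.044156.
Center = (0.64368 + 0.022078)/1.044156 = 0.63760.
Radicand: p̂(1−p̂)/n + z²/(4n²) = 0.002636283 + 0.000126886 = 0.002763169.
Half-width = 1.960·√0.002763169/1.044156 = 0.09867.
CI: 0.63760 ± 0.09867 = (0.5389, 0.7363).

(0.5389, 0.7363)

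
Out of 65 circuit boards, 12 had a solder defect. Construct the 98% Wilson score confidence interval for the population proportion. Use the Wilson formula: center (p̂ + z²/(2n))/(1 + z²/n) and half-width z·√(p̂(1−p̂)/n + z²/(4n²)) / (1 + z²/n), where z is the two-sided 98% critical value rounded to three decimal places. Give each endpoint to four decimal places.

(0.0986, 0.3191)

p̂ = 12/65 = 0.18462; z = 2.326, so z² = 5.410276.
Denominator 1 + z²/n = 1 + 5.410276/65 = 1.083235.
Center = (0.18462 + 0.041618)/1.083235 = 0.20885.
Radicand: p̂(1−p̂)/n + z²/(4n²) = 0.002315885 + 0.000320135 = 0.002636020.
Half-width = 2.326·√0.002636020/1.083235 = 0.11025.
CI: 0.20885 ± 0.11025 = (0.0986, 0.3191).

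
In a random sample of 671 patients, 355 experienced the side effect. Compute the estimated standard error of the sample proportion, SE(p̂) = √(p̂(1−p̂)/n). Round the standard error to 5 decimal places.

p̂ = 355/671 = 0.52906.
p̂(1−p̂) = 0.249156.
SE = √(0.249156/671) = 0.01927.

SE = 0.01927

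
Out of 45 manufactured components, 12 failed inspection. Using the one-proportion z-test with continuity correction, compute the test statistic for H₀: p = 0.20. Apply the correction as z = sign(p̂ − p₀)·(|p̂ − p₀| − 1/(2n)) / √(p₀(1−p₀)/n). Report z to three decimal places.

With x = 12 successes in n = 45, p̂ = 0.26667. p̂ − p₀ = 0.066667.
Continuity correction 1/(2n) = 1/90 = 0.011111.
Corrected numerator: |0.066667| − 0.011111 = 0.055556.
Under H₀, SE = √(p₀(1−p₀)/n) = √(0.20·0.80/45) = √0.003555556 = 0.059628.
z = (+)0.055556/0.059628 = 0.932.

z = 0.932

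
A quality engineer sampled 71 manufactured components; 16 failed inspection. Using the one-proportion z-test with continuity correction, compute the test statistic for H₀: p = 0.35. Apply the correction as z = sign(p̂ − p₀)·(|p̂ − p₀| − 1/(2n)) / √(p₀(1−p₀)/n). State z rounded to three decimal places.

p̂ = 16/71 = 0.22535. p̂ − p₀ = -0.124648.
1/(2n) = 0.007042.
Corrected numerator: |-0.124648| − 0.007042 = 0.117606.
Under H₀, SE = √(p₀(1−p₀)/n) = √(0.35·0.65/71) = √0.003204225 = 0.056606.
z = −0.117606/0.056606 = -2.078.

z = -2.078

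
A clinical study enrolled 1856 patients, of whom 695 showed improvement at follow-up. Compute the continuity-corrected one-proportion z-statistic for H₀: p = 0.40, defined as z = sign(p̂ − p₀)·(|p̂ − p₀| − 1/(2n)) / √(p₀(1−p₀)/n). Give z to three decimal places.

Sample proportion p̂ = 695/1856 = 0.37446. p̂ − p₀ = -0.025539.
1/(2n) = 0.000269.
Corrected numerator: |-0.025539| − 0.000269 = 0.025270.
Under H₀, SE = √(p₀(1−p₀)/n) = √(0.40·0.60/1856) = √0.000129310 = 0.011371.
z = −0.025270/0.011371 = -2.222.

z = -2.222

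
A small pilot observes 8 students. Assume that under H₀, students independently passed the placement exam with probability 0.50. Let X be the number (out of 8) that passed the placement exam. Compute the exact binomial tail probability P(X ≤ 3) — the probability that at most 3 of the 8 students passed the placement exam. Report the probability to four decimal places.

P = 0.3633

X is binomial with n = 8 and p = 0.50.
P(X ≤ 3) = C(8,0)·0.50^0·0.50^8 + C(8,1)·0.50^1·0.50^7 + C(8,2)·0.50^2·0.50^6 + C(8,3)·0.50^3·0.50^5.
= 0.003906 + 0.031250 + 0.109375 + 0.218750 = 0.3633.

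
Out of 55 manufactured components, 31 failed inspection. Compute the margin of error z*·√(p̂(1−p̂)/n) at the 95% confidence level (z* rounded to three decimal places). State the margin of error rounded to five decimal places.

The sample proportion is 31/55 = 0.56364.
Standard error of p̂: √(0.245950/55) = √0.004471826 = 0.066872.
The 95% critical value is z* = 1.960.
So ME = 0.13107.

ME = 0.13107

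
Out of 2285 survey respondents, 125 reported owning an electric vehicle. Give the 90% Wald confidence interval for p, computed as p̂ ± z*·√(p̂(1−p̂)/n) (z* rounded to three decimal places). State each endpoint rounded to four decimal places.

The sample proportion is 125/2285 = 0.05470.
Standard error of p̂: √(0.051712/2285) = √0.000022631 = 0.004757.
z* = 1.645 at the 90% level.
Margin = 1.645·0.004757 = 0.00783.
So the interval runs from 0.0469 to 0.0625.

(0.0469, 0.0625)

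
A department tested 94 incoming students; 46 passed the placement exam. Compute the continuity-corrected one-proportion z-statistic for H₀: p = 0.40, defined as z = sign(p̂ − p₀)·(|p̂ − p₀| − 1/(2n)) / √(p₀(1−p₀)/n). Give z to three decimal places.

z = 1.663

The sample proportion is 46/94 = 0.48936. p̂ − p₀ = 0.089362.
1/(2n) = 0.005319.
Corrected numerator: |0.089362| − 0.005319 = 0.084043.
Under H₀, SE = √(p₀(1−p₀)/n) = √(0.40·0.60/94) = √0.002553191 = 0.050529.
z = +0.084043/0.050529 = 1.663.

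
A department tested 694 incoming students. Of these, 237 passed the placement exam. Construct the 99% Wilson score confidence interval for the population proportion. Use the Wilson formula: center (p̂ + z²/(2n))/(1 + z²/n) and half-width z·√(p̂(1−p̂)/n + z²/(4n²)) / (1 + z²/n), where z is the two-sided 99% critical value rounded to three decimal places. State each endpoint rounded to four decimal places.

(0.2968, 0.3892)

Here p̂ = 237/694 = 0.34150 and z = 2.576 (z² = 6.635776).
Denominator 1 + z²/n = 1 + 6.635776/694 = 1.009562.
Center = (0.34150 + 0.004781)/1.009562 = 0.34300.
Radicand: p̂(1−p̂)/n + z²/(4n²) = 0.000324031 + 0.000003444 = 0.000327475.
Half-width = 2.576·√0.000327475/1.009562 = 0.04617.
Interval: 0.34300 ± 0.04617 → (0.2968, 0.3892).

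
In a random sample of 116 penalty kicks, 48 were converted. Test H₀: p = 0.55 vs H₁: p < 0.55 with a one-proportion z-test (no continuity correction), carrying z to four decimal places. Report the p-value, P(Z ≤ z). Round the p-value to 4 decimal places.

p-value = 0.0016

Sample proportion p̂ = 48/116 = 0.41379.
SE₀ = √(0.55·0.45/116) = 0.046191.
z = (p̂ − p₀)/SE = (48/116 − 0.55)/0.046191 ≈ -2.9488.
From the standard normal, P(Z ≤ z) = 0.0016.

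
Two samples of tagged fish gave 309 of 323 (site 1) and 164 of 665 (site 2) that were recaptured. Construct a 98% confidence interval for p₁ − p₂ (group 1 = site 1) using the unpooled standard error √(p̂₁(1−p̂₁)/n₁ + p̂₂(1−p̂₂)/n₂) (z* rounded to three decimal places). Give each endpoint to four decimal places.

(0.6631, 0.7570)

p̂₁ = 309/323 = 0.95666, p̂₂ = 164/665 = 0.24662; p̂₁ − p̂₂ = 0.71004.
SE = √(0.000128375 + 0.000279394) = √0.000407769 = 0.020193.
The 98% critical value is z* = 2.326. Margin = 2.326·0.020193 = 0.04697.
So the interval runs from 0.6631 to 0.7570.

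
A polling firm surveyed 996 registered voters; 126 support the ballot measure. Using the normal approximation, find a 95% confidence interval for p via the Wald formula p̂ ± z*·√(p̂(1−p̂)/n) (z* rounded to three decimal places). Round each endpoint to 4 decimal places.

The sample proportion is 126/996 = 0.12651.
Standard error of p̂: √(0.110502/996) = √0.000110946 = 0.010533.
For 95% confidence, z* = 1.960.
Margin of error: 1.960 × 0.010533 = 0.02064.
Interval: 0.12651 ± 0.02064 → (0.1059, 0.1472).

(0.1059, 0.1472)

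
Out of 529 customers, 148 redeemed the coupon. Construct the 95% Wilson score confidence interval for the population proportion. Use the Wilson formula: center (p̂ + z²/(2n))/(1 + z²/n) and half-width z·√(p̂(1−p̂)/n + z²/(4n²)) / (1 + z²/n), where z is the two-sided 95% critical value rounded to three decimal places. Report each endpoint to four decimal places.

(0.2432, 0.3195)

Here p̂ = 148/529 = 0.27977 and z = 1.960 (z² = 3.841600).
Denominator 1 + z²/n = 1 + 3.841600/529 = 1.007262.
Adjusted center: (0.27977 + z²/(2n))/1.007262 = 0.28136.
Radicand: p̂(1−p̂)/n + z²/(4n²) = 0.000380908 + 0.000003432 = 0.000384340.
Half-width = 1.960·√0.000384340/1.007262 = 0.03815.
CI: 0.28136 ± 0.03815 = (0.2432, 0.3195).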